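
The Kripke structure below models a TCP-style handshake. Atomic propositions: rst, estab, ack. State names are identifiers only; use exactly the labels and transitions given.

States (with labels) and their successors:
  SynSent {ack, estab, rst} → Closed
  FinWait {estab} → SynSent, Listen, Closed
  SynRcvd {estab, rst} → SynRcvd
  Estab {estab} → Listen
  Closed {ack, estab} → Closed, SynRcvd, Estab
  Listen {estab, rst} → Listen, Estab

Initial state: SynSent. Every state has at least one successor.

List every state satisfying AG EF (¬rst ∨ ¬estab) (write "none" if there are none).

States satisfying EF (¬rst ∨ ¬estab): {SynSent, FinWait, Estab, Closed, Listen}.
States satisfying AG EF (¬rst ∨ ¬estab): {Estab, Listen}.

{Estab, Listen}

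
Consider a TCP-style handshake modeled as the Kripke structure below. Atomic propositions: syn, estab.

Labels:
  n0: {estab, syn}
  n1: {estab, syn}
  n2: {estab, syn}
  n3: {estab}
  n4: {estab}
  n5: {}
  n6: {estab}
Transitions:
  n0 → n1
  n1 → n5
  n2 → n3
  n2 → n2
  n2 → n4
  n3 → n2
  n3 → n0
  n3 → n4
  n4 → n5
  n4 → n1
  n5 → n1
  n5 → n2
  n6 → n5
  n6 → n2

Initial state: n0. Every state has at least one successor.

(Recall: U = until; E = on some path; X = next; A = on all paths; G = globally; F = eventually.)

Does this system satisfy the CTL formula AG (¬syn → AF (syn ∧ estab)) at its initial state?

Holds

States satisfying ¬syn → AF (syn ∧ estab): {n0, n1, n2, n3, n4, n5, n6}.
States satisfying AG (¬syn → AF (syn ∧ estab)): {n0, n1, n2, n3, n4, n5, n6}.
Every state reachable from n0 satisfies ¬syn → AF (syn ∧ estab).
n0 ∈ Sat(AG (¬syn → AF (syn ∧ estab))).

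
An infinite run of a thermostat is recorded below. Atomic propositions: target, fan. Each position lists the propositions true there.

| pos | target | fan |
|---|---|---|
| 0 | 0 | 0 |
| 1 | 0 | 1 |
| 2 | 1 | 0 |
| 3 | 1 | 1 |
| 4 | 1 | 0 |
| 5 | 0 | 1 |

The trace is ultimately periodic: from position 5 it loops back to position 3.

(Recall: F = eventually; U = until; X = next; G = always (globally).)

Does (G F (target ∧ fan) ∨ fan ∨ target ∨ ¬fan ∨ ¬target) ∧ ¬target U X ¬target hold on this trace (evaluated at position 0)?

Walking from position 0: X ¬target first holds at position 0, and ¬target holds at every earlier position along the way, so ¬target U X ¬target holds.
At position 0: G F (target ∧ fan) ∨ fan ∨ target ∨ ¬fan ∨ ¬target is true; ¬target U X ¬target is true; so (G F (target ∧ fan) ∨ fan ∨ target ∨ ¬fan ∨ ¬target) ∧ ¬target U X ¬target is true.

Yes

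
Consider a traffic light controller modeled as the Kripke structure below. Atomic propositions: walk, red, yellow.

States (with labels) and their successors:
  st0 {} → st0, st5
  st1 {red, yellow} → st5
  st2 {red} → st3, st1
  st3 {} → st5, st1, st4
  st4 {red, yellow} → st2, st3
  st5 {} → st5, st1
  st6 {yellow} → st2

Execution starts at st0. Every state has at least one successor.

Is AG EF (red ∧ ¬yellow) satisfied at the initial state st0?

States satisfying EF (red ∧ ¬yellow): {st2, st3, st4, st6}.
States satisfying AG EF (red ∧ ¬yellow): ∅.
st0 is reachable from st0 and violates EF (red ∧ ¬yellow), so AG fails at st0.
st0 ∉ Sat(AG EF (red ∧ ¬yellow)).

Violated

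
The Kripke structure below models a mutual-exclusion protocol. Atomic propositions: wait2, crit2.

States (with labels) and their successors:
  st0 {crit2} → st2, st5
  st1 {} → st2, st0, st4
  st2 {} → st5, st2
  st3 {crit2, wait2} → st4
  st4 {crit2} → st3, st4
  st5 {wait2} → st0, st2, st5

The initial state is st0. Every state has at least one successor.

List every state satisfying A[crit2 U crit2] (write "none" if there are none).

{st0, st3, st4}

States satisfying crit2: {st0, st3, st4}.
States satisfying A[crit2 U crit2]: {st0, st3, st4}.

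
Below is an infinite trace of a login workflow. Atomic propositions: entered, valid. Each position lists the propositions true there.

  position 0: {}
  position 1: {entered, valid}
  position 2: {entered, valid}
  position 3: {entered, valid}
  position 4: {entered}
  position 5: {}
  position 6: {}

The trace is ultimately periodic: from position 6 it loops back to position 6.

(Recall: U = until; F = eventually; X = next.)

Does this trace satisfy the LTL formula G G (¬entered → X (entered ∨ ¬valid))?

G (¬entered → X (entered ∨ ¬valid)) holds at every position 0..6, and those are all positions ever visited, so G G (¬entered → X (entered ∨ ¬valid)) holds.

Satisfied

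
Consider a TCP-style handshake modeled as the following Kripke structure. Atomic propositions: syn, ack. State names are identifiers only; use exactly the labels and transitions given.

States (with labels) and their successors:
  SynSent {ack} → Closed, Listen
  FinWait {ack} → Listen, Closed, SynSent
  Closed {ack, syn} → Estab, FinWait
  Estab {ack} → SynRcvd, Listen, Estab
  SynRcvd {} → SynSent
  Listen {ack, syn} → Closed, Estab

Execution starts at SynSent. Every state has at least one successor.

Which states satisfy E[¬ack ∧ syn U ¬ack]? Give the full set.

{SynRcvd}

States satisfying ¬ack ∧ syn: ∅.
States satisfying ¬ack: {SynRcvd}.
States satisfying E[¬ack ∧ syn U ¬ack]: {SynRcvd}.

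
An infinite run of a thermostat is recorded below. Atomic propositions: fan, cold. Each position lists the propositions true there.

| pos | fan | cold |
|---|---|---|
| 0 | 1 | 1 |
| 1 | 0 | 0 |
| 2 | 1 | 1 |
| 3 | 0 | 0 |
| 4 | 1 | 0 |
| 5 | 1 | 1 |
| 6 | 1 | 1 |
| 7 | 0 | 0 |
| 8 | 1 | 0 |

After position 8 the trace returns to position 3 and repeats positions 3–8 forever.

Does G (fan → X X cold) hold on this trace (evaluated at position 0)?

Does not hold

fan → X X cold must hold at every position from 0 onward. It fails at position 2, so G (fan → X X cold) is false.
Positions where fan holds: 0, 2, 4, 5, 6, 8.
Check X X cold at each: 0→ok, 2→fails, 4→ok, 5→fails, 6→fails, 8→fails.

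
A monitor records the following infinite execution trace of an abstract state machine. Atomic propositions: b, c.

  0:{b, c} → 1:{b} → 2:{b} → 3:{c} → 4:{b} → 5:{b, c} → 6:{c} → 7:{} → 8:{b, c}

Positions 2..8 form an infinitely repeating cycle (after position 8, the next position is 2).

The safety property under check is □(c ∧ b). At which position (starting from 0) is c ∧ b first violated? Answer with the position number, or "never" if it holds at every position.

Check c ∧ b at each position in order: 0 ✓.
At position 1 the labels are {b}, so c ∧ b is false there. This is the first violation.

1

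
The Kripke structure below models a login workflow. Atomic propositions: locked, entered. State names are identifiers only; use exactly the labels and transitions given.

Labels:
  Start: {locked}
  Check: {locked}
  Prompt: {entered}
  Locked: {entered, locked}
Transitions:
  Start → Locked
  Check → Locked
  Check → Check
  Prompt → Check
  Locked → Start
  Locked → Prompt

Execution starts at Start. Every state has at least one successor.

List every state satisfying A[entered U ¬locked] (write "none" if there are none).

{Prompt}

States satisfying entered: {Prompt, Locked}.
States satisfying ¬locked: {Prompt}.
States satisfying A[entered U ¬locked]: {Prompt}.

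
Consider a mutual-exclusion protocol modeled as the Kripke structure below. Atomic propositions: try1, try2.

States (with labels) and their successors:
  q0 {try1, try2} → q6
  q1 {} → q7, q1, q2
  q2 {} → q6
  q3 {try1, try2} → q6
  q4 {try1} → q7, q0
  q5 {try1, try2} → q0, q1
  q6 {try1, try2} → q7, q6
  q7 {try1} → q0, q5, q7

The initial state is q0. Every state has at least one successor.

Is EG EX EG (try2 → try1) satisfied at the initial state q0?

States satisfying EX EG (try2 → try1): {q0, q1, q2, q3, q4, q5, q6, q7}.
States satisfying EG EX EG (try2 → try1): {q0, q1, q2, q3, q4, q5, q6, q7}.
q0 ∈ Sat(EG EX EG (try2 → try1)).

Holds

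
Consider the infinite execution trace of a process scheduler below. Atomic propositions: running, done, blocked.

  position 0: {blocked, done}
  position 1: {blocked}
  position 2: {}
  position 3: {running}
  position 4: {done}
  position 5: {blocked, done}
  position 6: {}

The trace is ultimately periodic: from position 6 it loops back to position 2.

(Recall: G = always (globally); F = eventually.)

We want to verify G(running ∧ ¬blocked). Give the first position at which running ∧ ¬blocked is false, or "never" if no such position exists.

At position 0 the labels are {blocked, done}, so running ∧ ¬blocked is false there. This is the first violation.

0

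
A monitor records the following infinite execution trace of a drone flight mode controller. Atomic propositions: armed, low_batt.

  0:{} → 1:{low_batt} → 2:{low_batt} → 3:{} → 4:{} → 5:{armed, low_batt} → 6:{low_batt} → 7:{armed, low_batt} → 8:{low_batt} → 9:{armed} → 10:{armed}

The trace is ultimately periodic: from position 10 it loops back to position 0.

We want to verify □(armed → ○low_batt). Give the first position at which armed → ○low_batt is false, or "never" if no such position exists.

Check armed → ○low_batt at each position in order: 0 ✓, 1 ✓, 2 ✓, 3 ✓, 4 ✓, 5 ✓, 6 ✓, 7 ✓, 8 ✓.
At position 9 the labels are {armed} and the next position 10 has {armed}, so armed → ○low_batt is false there. This is the first violation.

9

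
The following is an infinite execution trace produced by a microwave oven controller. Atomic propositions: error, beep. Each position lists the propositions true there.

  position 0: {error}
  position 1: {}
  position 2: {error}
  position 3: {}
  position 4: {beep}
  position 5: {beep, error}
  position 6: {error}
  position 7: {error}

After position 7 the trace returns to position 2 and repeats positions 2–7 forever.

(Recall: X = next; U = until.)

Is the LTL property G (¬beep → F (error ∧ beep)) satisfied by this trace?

¬beep → F (error ∧ beep) holds at every position 0..7, and those are all positions ever visited, so G (¬beep → F (error ∧ beep)) holds.
Positions where ¬beep holds: 0, 1, 2, 3, 6, 7.
Check F (error ∧ beep) at each: 0→ok, 1→ok, 2→ok, 3→ok, 6→ok, 7→ok.

Holds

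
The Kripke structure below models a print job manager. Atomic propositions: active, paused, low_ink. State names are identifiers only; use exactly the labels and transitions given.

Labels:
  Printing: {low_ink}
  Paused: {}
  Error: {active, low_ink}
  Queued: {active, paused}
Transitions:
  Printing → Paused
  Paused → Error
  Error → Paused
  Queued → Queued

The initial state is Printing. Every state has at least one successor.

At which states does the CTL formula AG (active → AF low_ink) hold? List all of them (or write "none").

{Printing, Paused, Error}

States satisfying active → AF low_ink: {Printing, Paused, Error}.
States satisfying AG (active → AF low_ink): {Printing, Paused, Error}.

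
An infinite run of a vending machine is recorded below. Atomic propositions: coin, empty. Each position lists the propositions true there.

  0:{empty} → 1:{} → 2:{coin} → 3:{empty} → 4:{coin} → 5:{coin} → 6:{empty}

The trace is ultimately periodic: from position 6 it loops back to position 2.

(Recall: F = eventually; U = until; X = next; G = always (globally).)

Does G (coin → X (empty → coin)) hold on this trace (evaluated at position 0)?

coin → X (empty → coin) must hold at every position from 0 onward. It fails at position 2, so G (coin → X (empty → coin)) is false.
Positions where coin holds: 2, 4, 5.
Check X (empty → coin) at each: 2→fails, 4→ok, 5→fails.

Does not hold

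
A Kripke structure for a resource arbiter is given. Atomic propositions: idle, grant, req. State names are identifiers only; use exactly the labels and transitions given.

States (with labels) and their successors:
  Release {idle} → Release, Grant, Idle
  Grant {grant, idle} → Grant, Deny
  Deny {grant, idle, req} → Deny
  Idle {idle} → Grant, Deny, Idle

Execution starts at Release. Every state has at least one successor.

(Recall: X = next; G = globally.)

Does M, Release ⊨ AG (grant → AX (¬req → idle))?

Satisfied

States satisfying grant → AX (¬req → idle): {Release, Grant, Deny, Idle}.
States satisfying AG (grant → AX (¬req → idle)): {Release, Grant, Deny, Idle}.
Every state reachable from Release satisfies grant → AX (¬req → idle).
Release ∈ Sat(AG (grant → AX (¬req → idle))).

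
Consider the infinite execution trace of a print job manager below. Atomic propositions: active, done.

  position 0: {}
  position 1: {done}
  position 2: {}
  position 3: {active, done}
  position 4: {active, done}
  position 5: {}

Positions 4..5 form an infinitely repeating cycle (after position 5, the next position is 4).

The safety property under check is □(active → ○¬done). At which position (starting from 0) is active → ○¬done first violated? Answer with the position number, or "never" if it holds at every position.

Check active → ○¬done at each position in order: 0 ✓, 1 ✓, 2 ✓.
At position 3 the labels are {active, done} and the next position 4 has {active, done}, so active → ○¬done is false there. This is the first violation.

3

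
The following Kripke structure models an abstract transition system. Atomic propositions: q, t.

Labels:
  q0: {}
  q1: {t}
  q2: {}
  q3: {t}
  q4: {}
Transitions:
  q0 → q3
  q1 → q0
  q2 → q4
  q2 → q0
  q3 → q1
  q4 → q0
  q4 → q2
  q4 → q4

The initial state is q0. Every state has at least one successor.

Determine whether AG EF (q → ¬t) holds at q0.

States satisfying EF (q → ¬t): {q0, q1, q2, q3, q4}.
States satisfying AG EF (q → ¬t): {q0, q1, q2, q3, q4}.
Every state reachable from q0 satisfies EF (q → ¬t).
q0 ∈ Sat(AG EF (q → ¬t)).

Holds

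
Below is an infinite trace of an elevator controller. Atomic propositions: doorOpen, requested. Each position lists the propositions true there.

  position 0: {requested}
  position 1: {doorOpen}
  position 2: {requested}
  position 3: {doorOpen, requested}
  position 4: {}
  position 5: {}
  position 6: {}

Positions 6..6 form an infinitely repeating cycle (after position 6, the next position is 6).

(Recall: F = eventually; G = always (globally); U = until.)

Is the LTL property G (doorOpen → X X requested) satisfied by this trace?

No

doorOpen → X X requested must hold at every position from 0 onward. It fails at position 3, so G (doorOpen → X X requested) is false.
Positions where doorOpen holds: 1, 3.
Check X X requested at each: 1→ok, 3→fails.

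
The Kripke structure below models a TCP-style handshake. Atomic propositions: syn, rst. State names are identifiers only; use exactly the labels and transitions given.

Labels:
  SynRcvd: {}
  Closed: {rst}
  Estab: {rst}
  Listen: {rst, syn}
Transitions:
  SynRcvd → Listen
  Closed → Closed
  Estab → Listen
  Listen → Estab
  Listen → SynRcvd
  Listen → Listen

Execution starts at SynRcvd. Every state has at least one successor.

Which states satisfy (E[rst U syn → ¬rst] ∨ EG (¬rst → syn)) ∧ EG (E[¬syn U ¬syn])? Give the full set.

States satisfying rst: {Closed, Estab, Listen}.
States satisfying syn → ¬rst: {SynRcvd, Closed, Estab}.
States satisfying E[rst U syn → ¬rst]: {SynRcvd, Closed, Estab, Listen}.
States satisfying ¬rst → syn: {Closed, Estab, Listen}.
States satisfying EG (¬rst → syn): {Closed, Estab, Listen}.
States satisfying E[rst U syn → ¬rst] ∨ EG (¬rst → syn): {SynRcvd, Closed, Estab, Listen}.
States satisfying E[¬syn U ¬syn]: {SynRcvd, Closed, Estab}.
States satisfying EG (E[¬syn U ¬syn]): {Closed}.
States satisfying (E[rst U syn → ¬rst] ∨ EG (¬rst → syn)) ∧ EG (E[¬syn U ¬syn]): {Closed}.

{Closed}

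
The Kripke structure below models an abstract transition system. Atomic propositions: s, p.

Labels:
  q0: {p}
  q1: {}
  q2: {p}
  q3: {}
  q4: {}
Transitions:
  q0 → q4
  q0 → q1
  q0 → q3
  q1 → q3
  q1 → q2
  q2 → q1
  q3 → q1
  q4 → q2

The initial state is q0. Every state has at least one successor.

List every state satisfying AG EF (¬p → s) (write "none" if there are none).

States satisfying EF (¬p → s): {q0, q1, q2, q3, q4}.
States satisfying AG EF (¬p → s): {q0, q1, q2, q3, q4}.

{q0, q1, q2, q3, q4}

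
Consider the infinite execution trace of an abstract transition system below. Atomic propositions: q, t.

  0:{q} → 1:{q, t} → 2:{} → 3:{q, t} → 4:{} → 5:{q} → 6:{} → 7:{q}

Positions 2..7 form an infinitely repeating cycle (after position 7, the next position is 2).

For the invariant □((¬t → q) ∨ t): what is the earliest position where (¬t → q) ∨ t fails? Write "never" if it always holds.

Check (¬t → q) ∨ t at each position in order: 0 ✓, 1 ✓.
At position 2 the labels are {}, so (¬t → q) ∨ t is false there. This is the first violation.

2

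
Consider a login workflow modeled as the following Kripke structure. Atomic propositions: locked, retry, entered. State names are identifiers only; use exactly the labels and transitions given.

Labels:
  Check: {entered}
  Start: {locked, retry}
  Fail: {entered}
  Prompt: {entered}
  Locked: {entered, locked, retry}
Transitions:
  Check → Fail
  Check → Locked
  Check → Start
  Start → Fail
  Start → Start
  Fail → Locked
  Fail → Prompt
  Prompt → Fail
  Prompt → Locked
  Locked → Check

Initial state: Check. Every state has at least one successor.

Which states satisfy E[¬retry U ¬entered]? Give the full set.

States satisfying ¬retry: {Check, Fail, Prompt}.
States satisfying ¬entered: {Start}.
States satisfying E[¬retry U ¬entered]: {Check, Start}.

{Check, Start}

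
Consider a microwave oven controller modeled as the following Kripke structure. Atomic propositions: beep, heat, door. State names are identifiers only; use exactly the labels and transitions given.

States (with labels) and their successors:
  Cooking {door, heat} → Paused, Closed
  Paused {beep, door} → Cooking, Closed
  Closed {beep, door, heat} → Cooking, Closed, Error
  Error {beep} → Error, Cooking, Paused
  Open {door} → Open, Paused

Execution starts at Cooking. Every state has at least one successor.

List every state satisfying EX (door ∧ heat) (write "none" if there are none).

{Cooking, Paused, Closed, Error}

States satisfying door ∧ heat: {Cooking, Closed}.
States satisfying EX (door ∧ heat): {Cooking, Paused, Closed, Error}.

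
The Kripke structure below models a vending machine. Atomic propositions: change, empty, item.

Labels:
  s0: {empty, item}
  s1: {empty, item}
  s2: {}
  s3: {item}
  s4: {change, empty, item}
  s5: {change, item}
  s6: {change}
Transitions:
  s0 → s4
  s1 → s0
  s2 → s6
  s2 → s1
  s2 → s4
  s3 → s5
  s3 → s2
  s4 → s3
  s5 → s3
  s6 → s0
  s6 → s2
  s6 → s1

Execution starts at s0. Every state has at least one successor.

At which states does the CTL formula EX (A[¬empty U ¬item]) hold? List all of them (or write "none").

{s2, s3, s6}

States satisfying A[¬empty U ¬item]: {s2, s6}.
States satisfying EX (A[¬empty U ¬item]): {s2, s3, s6}.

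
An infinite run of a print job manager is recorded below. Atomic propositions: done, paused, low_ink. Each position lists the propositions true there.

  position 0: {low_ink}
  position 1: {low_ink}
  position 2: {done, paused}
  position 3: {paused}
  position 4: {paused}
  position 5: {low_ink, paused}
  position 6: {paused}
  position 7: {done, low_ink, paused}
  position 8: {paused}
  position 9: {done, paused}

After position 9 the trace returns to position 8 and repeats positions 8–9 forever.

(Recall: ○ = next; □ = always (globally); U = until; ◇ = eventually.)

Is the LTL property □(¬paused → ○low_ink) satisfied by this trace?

¬paused → ○low_ink must hold at every position from 0 onward. It fails at position 1, so □(¬paused → ○low_ink) is false.
Positions where ¬paused holds: 0, 1.
Check ○low_ink at each: 0→ok, 1→fails.

Violated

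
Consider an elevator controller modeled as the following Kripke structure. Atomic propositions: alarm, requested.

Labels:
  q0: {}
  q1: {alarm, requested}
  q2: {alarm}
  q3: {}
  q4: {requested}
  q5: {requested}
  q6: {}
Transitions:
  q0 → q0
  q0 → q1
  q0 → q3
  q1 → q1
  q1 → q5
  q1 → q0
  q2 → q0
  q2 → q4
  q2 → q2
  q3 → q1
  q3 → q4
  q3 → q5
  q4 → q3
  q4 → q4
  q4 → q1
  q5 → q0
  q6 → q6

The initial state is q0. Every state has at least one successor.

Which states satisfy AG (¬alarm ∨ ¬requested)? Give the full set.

States satisfying ¬alarm ∨ ¬requested: {q0, q2, q3, q4, q5, q6}.
States satisfying AG (¬alarm ∨ ¬requested): {q6}.

{q6}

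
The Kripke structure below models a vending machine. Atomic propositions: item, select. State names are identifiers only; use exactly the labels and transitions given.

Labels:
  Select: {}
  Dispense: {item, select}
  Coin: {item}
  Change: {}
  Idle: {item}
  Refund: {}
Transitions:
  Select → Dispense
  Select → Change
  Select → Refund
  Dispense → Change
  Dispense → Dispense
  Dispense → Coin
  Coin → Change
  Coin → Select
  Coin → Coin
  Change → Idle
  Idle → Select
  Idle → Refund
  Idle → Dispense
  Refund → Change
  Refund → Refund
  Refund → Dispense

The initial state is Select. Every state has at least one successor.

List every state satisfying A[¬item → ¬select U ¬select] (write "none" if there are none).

{Select, Coin, Change, Idle, Refund}

States satisfying ¬item → ¬select: {Select, Dispense, Coin, Change, Idle, Refund}.
States satisfying ¬select: {Select, Coin, Change, Idle, Refund}.
States satisfying A[¬item → ¬select U ¬select]: {Select, Coin, Change, Idle, Refund}.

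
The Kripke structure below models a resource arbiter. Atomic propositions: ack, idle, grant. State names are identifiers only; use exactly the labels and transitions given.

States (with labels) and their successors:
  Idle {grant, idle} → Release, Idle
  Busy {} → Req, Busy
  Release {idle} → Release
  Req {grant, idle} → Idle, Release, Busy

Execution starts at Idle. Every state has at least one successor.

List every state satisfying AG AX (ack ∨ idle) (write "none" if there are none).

States satisfying AX (ack ∨ idle): {Idle, Release}.
States satisfying AG AX (ack ∨ idle): {Idle, Release}.

{Idle, Release}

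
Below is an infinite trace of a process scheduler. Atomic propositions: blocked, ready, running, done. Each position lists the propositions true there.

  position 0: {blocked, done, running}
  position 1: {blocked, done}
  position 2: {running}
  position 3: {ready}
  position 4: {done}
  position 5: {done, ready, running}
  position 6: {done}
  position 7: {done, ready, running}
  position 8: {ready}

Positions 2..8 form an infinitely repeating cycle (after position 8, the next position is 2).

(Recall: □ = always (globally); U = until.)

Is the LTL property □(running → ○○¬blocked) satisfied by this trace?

running → ○○¬blocked holds at every position 0..8, and those are all positions ever visited, so □(running → ○○¬blocked) holds.
Positions where running holds: 0, 2, 5, 7.
Check ○○¬blocked at each: 0→ok, 2→ok, 5→ok, 7→ok.

Yes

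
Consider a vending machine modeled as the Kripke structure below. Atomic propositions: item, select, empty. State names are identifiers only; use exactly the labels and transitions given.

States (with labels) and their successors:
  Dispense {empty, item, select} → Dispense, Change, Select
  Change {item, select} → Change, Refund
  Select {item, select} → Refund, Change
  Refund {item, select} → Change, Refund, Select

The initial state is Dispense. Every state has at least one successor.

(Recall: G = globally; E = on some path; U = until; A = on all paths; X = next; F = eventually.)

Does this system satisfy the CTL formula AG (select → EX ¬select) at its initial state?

States satisfying select → EX ¬select: ∅.
States satisfying AG (select → EX ¬select): ∅.
Change is reachable from Dispense and violates select → EX ¬select, so AG fails at Dispense.
Dispense ∉ Sat(AG (select → EX ¬select)).

No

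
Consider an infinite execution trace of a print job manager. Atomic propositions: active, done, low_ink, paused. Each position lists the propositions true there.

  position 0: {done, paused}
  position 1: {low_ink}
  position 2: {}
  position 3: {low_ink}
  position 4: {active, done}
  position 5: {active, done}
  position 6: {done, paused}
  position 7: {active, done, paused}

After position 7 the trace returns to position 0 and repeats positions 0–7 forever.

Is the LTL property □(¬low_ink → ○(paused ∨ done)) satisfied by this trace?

¬low_ink → ○(paused ∨ done) must hold at every position from 0 onward. It fails at position 0, so □(¬low_ink → ○(paused ∨ done)) is false.
Positions where ¬low_ink holds: 0, 2, 4, 5, 6, 7.
Check ○(paused ∨ done) at each: 0→fails, 2→fails, 4→ok, 5→ok, 6→ok, 7→ok.

No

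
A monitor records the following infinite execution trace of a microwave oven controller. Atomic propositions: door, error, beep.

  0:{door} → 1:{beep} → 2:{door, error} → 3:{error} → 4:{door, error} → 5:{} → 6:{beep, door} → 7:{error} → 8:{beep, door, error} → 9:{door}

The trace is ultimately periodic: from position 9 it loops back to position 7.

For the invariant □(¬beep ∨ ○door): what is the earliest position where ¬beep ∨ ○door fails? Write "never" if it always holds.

Check ¬beep ∨ ○door at each position in order: 0 ✓, 1 ✓, 2 ✓, 3 ✓, 4 ✓, 5 ✓.
At position 6 the labels are {beep, door} and the next position 7 has {error}, so ¬beep ∨ ○door is false there. This is the first violation.

6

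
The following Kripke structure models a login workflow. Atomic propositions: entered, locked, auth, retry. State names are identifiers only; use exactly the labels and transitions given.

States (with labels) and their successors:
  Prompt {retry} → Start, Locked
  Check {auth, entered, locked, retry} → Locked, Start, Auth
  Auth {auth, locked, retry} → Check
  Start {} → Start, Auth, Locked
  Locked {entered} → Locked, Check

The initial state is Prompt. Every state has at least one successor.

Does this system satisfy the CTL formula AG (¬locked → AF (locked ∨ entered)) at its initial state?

States satisfying ¬locked → AF (locked ∨ entered): {Check, Auth, Locked}.
States satisfying AG (¬locked → AF (locked ∨ entered)): ∅.
Prompt is reachable from Prompt and violates ¬locked → AF (locked ∨ entered), so AG fails at Prompt.
Prompt ∉ Sat(AG (¬locked → AF (locked ∨ entered))).

Violated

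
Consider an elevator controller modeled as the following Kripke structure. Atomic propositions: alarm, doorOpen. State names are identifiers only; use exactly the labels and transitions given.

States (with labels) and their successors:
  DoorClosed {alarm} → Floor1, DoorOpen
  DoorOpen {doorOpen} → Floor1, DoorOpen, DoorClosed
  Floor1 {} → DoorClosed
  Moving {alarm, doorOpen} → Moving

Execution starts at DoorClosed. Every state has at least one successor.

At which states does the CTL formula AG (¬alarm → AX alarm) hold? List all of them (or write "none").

States satisfying ¬alarm → AX alarm: {DoorClosed, Floor1, Moving}.
States satisfying AG (¬alarm → AX alarm): {Moving}.

{Moving}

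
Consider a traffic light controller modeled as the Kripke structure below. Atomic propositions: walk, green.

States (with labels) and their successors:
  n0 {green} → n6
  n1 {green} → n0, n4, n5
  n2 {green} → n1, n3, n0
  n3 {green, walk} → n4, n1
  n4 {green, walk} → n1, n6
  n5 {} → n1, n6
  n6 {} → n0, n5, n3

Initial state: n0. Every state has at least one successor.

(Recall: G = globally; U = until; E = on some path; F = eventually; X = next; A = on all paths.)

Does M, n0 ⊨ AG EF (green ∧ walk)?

States satisfying EF (green ∧ walk): {n0, n1, n2, n3, n4, n5, n6}.
States satisfying AG EF (green ∧ walk): {n0, n1, n2, n3, n4, n5, n6}.
Every state reachable from n0 satisfies EF (green ∧ walk).
n0 ∈ Sat(AG EF (green ∧ walk)).

Holds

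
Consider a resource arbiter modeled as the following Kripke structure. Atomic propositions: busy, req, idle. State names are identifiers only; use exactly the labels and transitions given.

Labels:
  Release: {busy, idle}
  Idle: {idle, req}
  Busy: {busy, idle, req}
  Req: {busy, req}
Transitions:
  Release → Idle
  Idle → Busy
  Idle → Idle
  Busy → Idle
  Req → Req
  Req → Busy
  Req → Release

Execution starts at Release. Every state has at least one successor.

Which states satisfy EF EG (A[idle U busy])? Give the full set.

States satisfying EG (A[idle U busy]): {Req}.
States satisfying EF EG (A[idle U busy]): {Req}.

{Req}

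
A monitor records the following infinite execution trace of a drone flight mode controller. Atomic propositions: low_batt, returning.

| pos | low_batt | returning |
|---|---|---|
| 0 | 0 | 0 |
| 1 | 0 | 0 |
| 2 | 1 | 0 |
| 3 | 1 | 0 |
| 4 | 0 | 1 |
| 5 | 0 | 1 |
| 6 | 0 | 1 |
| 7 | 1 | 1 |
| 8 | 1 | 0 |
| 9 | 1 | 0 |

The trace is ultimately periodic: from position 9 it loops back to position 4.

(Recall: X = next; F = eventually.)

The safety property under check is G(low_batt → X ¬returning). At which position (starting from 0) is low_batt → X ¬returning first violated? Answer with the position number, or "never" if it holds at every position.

3

Check low_batt → X ¬returning at each position in order: 0 ✓, 1 ✓, 2 ✓.
At position 3 the labels are {low_batt} and the next position 4 has {returning}, so low_batt → X ¬returning is false there. This is the first violation.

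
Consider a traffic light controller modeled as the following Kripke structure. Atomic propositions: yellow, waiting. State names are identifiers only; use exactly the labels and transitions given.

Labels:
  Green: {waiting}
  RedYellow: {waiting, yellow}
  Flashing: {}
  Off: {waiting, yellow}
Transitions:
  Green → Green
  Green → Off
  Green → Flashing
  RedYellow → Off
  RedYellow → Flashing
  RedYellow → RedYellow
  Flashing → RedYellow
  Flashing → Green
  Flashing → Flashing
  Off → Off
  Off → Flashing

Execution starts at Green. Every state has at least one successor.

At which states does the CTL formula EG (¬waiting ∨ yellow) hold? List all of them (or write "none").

{RedYellow, Flashing, Off}

States satisfying ¬waiting ∨ yellow: {RedYellow, Flashing, Off}.
States satisfying EG (¬waiting ∨ yellow): {RedYellow, Flashing, Off}.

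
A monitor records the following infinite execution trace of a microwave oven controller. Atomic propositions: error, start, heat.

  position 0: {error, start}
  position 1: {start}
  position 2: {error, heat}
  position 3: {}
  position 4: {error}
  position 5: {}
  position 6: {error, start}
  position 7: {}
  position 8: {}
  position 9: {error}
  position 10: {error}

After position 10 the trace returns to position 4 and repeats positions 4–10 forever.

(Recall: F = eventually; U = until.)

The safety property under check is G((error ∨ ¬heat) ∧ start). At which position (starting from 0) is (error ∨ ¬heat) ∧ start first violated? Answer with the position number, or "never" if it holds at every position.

2

Check (error ∨ ¬heat) ∧ start at each position in order: 0 ✓, 1 ✓.
At position 2 the labels are {error, heat}, so (error ∨ ¬heat) ∧ start is false there. This is the first violation.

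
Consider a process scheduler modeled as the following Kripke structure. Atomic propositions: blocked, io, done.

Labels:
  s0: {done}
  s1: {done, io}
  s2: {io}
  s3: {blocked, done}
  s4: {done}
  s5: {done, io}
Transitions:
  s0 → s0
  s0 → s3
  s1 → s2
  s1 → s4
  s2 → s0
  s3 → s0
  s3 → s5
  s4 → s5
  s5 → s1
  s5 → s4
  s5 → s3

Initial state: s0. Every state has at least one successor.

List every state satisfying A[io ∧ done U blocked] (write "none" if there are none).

States satisfying io ∧ done: {s1, s5}.
States satisfying blocked: {s3}.
States satisfying A[io ∧ done U blocked]: {s3}.

{s3}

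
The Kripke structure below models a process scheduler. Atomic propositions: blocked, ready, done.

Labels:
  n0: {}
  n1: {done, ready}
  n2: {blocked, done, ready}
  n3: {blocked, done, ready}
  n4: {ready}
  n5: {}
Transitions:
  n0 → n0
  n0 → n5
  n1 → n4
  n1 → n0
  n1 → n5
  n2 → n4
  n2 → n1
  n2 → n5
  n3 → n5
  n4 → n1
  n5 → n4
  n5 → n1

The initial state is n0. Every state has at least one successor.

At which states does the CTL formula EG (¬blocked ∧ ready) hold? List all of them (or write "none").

States satisfying ¬blocked ∧ ready: {n1, n4}.
States satisfying EG (¬blocked ∧ ready): {n1, n4}.

{n1, n4}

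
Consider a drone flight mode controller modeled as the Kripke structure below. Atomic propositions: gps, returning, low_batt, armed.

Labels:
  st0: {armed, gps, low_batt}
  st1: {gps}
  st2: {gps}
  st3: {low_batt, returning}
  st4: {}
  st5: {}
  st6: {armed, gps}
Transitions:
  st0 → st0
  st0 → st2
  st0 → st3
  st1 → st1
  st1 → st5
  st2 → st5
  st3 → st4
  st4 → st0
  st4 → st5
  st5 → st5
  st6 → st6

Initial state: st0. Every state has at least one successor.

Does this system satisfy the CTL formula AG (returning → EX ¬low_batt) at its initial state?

Holds

States satisfying returning → EX ¬low_batt: {st0, st1, st2, st3, st4, st5, st6}.
States satisfying AG (returning → EX ¬low_batt): {st0, st1, st2, st3, st4, st5, st6}.
Every state reachable from st0 satisfies returning → EX ¬low_batt.
st0 ∈ Sat(AG (returning → EX ¬low_batt)).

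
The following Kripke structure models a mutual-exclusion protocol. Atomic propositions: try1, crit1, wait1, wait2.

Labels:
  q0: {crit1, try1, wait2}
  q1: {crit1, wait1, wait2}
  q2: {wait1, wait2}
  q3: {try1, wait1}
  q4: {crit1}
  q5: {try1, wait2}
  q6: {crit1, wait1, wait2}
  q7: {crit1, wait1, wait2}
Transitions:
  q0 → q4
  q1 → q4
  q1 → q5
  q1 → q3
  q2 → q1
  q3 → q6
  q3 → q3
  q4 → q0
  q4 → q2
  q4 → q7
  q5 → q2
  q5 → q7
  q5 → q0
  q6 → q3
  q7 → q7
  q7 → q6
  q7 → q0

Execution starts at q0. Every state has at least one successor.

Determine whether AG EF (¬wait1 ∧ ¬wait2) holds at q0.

Does not hold

States satisfying EF (¬wait1 ∧ ¬wait2): {q0, q1, q2, q4, q5, q7}.
States satisfying AG EF (¬wait1 ∧ ¬wait2): ∅.
q3 is reachable from q0 and violates EF (¬wait1 ∧ ¬wait2), so AG fails at q0.
q0 ∉ Sat(AG EF (¬wait1 ∧ ¬wait2)).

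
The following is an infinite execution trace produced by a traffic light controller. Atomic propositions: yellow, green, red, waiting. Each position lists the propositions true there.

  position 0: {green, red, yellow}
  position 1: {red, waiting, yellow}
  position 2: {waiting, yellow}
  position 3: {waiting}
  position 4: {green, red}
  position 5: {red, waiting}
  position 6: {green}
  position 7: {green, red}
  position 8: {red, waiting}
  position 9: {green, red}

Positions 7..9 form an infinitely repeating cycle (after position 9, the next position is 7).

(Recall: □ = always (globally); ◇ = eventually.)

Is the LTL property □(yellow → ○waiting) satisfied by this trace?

yellow → ○waiting holds at every position 0..9, and those are all positions ever visited, so □(yellow → ○waiting) holds.
Positions where yellow holds: 0, 1, 2.
Check ○waiting at each: 0→ok, 1→ok, 2→ok.

Holds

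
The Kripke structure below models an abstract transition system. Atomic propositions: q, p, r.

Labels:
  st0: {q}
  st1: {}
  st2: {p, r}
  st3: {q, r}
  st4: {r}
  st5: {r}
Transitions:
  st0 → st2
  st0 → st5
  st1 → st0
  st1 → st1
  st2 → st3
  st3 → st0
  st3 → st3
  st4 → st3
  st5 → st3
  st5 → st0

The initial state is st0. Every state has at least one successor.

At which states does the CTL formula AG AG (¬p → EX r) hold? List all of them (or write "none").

States satisfying AG (¬p → EX r): {st0, st2, st3, st4, st5}.
States satisfying AG AG (¬p → EX r): {st0, st2, st3, st4, st5}.

{st0, st2, st3, st4, st5}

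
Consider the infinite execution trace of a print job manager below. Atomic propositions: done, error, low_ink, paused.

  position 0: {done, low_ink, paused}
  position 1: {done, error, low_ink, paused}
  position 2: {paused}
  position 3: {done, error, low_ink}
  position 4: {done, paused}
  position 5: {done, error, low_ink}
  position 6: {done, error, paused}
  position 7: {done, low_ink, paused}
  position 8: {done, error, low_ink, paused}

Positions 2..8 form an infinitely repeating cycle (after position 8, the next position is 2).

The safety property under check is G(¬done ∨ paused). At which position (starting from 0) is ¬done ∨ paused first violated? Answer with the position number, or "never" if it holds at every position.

3

Check ¬done ∨ paused at each position in order: 0 ✓, 1 ✓, 2 ✓.
At position 3 the labels are {done, error, low_ink}, so ¬done ∨ paused is false there. This is the first violation.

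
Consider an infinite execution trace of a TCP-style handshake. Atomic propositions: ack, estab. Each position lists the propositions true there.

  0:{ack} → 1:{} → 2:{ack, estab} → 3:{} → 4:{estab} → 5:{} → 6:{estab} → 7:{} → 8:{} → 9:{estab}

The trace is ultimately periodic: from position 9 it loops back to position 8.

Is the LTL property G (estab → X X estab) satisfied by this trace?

No

estab → X X estab must hold at every position from 0 onward. It fails at position 6, so G (estab → X X estab) is false.
Positions where estab holds: 2, 4, 6, 9.
Check X X estab at each: 2→ok, 4→ok, 6→fails, 9→ok.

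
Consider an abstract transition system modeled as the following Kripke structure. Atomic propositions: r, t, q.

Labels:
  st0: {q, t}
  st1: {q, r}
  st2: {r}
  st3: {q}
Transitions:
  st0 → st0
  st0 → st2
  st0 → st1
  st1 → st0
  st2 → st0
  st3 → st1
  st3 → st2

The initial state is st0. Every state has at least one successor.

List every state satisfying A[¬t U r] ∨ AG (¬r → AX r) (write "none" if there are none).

States satisfying ¬t: {st1, st2, st3}.
States satisfying r: {st1, st2}.
States satisfying A[¬t U r]: {st1, st2, st3}.
States satisfying ¬r → AX r: {st1, st2, st3}.
States satisfying AG (¬r → AX r): ∅.
States satisfying A[¬t U r] ∨ AG (¬r → AX r): {st1, st2, st3}.

{st1, st2, st3}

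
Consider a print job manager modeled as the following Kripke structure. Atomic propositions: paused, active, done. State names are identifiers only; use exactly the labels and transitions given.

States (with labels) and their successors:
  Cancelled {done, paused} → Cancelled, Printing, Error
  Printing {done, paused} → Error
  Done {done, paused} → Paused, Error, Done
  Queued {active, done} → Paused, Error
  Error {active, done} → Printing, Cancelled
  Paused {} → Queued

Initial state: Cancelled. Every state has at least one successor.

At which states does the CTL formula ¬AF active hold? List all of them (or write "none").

{Cancelled, Done}

States satisfying active: {Queued, Error}.
States satisfying AF active: {Printing, Queued, Error, Paused}.
States satisfying ¬AF active: {Cancelled, Done}.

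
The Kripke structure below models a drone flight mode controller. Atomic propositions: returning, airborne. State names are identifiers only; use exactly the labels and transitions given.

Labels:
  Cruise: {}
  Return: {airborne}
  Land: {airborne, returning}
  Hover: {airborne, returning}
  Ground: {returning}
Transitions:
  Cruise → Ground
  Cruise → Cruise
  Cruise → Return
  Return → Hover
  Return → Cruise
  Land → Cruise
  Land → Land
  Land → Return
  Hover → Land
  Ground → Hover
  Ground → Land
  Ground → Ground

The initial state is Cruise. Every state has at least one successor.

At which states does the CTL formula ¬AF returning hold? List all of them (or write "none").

{Cruise, Return}

States satisfying returning: {Land, Hover, Ground}.
States satisfying AF returning: {Land, Hover, Ground}.
States satisfying ¬AF returning: {Cruise, Return}.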